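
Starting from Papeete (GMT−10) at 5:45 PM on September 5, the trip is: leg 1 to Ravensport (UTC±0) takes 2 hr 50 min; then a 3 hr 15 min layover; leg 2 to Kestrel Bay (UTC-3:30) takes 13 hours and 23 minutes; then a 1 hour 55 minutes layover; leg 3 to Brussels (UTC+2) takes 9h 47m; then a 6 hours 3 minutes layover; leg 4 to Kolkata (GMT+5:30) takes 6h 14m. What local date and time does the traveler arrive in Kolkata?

4:42 AM on Sep 8

Convert departure to UTC: 5:45 PM + 10:00 = 3:45 AM UTC on Sep 6.
Add 2 hours and 50 minutes leg 1 → 6:35 AM UTC.
Add 3 hours 15 minutes layover in Ravensport → 9:50 AM UTC.
Add 13 hours and 23 minutes leg 2 → 11:13 PM UTC.
Add 1 hour 55 minutes layover in Kestrel Bay → 1:08 AM UTC (Sep 7).
Add 9 hours 47 minutes leg 3 → 10:55 AM UTC.
Add 6 hours 3 minutes layover in Brussels → 4:58 PM UTC.
Add 6 hours 14 minutes leg 4 → 11:12 PM UTC.
Kolkata is UTC+5:30, so local arrival = 11:12 PM + 5:30 = 4:42 AM on Sep 8.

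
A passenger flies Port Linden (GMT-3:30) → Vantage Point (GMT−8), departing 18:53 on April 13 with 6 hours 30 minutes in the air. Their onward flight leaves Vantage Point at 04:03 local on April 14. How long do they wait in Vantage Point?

Convert departure to UTC: 18:53 + 3:30 = 22:23 UTC on Apr 13.
Add 6 hours and 30 minutes flight time → 04:53 UTC (Apr 14).
Vantage Point is UTC−8:00, so local arrival = 04:53 − 8:00 = 20:53 on Apr 13.
Layover = 04:03 − 20:53 (+1 day) = 7 hours 10 minutes.

7 hours 10 minutes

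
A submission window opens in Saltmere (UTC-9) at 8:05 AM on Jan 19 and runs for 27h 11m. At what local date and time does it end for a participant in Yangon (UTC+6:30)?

2:46 AM on January 21

Convert start to UTC: 8:05 AM + 9:00 = 5:05 PM UTC on Jan 19.
Add 27 hours and 11 minutes duration → 8:16 PM UTC (Jan 20).
Yangon is UTC+6:30, so local end time = 8:16 PM + 6:30 = 2:46 AM on Jan 21.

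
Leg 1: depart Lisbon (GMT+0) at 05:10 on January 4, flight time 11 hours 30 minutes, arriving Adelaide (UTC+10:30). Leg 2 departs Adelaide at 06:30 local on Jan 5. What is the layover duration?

3 hours 20 minutes

Lisbon is at UTC+0, so departure is already 05:10 UTC on Jan 4.
Add 11 hours 30 minutes flight time → 16:40 UTC.
Adelaide is UTC+10:30, so local arrival = 16:40 + 10:30 = 03:10 on Jan 5.
Layover = 06:30 − 03:10 = 3 hours 20 minutes.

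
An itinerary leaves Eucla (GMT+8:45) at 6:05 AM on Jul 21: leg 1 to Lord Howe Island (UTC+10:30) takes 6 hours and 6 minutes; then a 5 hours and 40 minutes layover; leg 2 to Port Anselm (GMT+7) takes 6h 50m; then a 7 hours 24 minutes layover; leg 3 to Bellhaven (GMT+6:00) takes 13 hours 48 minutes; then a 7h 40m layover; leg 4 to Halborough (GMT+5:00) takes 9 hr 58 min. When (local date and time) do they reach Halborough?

Convert departure to UTC: 6:05 AM − 8:45 = 9:20 PM UTC on Jul 20.
Add 6 hours and 6 minutes leg 1 → 3:26 AM UTC (Jul 21).
Add 5 hours 40 minutes layover in Lord Howe Island → 9:06 AM UTC.
Add 6 hours and 50 minutes leg 2 → 3:56 PM UTC.
Add 7 hours 24 minutes layover in Port Anselm → 11:20 PM UTC.
Add 13 hours 48 minutes leg 3 → 1:08 PM UTC (Jul 22).
Add 7 hours 40 minutes layover in Bellhaven → 8:48 PM UTC.
Add 9 hours and 58 minutes leg 4 → 6:46 AM UTC (Jul 23).
Halborough is UTC+5:00, so local arrival = 6:46 AM + 5:00 = 11:46 AM on Jul 23.

11:46 AM on Jul 23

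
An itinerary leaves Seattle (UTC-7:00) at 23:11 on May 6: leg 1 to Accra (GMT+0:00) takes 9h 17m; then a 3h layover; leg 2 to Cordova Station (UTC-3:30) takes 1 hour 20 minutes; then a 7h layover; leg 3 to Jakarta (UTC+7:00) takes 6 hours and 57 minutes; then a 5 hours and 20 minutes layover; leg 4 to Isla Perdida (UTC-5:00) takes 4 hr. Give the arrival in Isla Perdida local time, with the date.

14:05 on May 8

Convert departure to UTC: 23:11 + 7:00 = 06:11 UTC on May 7.
Add 9 hours 17 minutes leg 1 → 15:28 UTC.
Add 3 hours layover in Accra → 18:28 UTC.
Add 1 hour 20 minutes leg 2 → 19:48 UTC.
Add 7 hours layover in Cordova Station → 02:48 UTC (May 8).
Add 6 hours 57 minutes leg 3 → 09:45 UTC.
Add 5 hours and 20 minutes layover in Jakarta → 15:05 UTC.
Add 4 hours leg 4 → 19:05 UTC.
Isla Perdida is UTC−5:00, so local arrival = 19:05 − 5:00 = 14:05 on May 8.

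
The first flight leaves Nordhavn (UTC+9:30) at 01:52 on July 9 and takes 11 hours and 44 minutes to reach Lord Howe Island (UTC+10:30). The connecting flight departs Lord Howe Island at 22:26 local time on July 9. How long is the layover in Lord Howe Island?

7 hours 50 minutes

Convert departure to UTC: 01:52 − 9:30 = 16:22 UTC on Jul 8.
Add 11 hours and 44 minutes flight time → 04:06 UTC (Jul 9).
Lord Howe Island is UTC+10:30, so local arrival = 04:06 + 10:30 = 14:36 on Jul 9.
Layover = 22:26 − 14:36 = 7 hours 50 minutes.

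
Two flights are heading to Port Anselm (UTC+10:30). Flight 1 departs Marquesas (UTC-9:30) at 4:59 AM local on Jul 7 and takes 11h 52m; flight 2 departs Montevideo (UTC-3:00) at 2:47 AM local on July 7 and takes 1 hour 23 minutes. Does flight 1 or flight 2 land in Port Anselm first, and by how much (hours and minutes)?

the second, by 19 hours 11 minutes

Flight 1 in UTC: 4:59 AM + 9:30 = 2:29 PM on Jul 7.
+11 hours 52 minutes → arrive 2:21 AM UTC on Jul 8.
Flight 2 in UTC: 2:47 AM + 3:00 = 5:47 AM on Jul 7.
+1 hour 23 minutes → arrive 7:10 AM UTC on Jul 7.
Flight 2 lands earlier by 19 hours 11 minutes.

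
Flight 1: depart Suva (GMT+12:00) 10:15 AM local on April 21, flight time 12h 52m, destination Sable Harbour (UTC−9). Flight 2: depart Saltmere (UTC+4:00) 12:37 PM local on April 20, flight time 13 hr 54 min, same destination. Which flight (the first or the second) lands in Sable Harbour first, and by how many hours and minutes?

Flight 1 in UTC: 10:15 AM − 12:00 = 10:15 PM on Apr 20.
+12 hours and 52 minutes → arrive 11:07 AM UTC on Apr 21.
Flight 2 in UTC: 12:37 PM − 4:00 = 8:37 AM on Apr 20.
+13 hours and 54 minutes → arrive 10:31 PM UTC on Apr 20.
Flight 2 lands earlier by 12 hours 36 minutes.

the second, by 12 hours 36 minutes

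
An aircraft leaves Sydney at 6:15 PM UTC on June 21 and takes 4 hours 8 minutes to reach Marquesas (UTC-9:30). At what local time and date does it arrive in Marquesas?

12:53 PM on Jun 21

Departure is given in UTC: 6:15 PM on Jun 21.
Add 4 hours 8 minutes → 10:23 PM UTC.
Marquesas is UTC−9:30: 10:23 PM − 9:30 = 12:53 PM on Jun 21.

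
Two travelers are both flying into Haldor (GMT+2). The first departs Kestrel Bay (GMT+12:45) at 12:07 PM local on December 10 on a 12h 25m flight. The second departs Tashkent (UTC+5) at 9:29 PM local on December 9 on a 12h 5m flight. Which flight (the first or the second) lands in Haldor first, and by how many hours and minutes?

Flight 1 in UTC: 12:07 PM − 12:45 = 11:22 PM on Dec 9.
+12 hours 25 minutes → arrive 11:47 AM UTC on Dec 10.
Flight 2 in UTC: 9:29 PM − 5:00 = 4:29 PM on Dec 9.
+12 hours 5 minutes → arrive 4:34 AM UTC on Dec 10.
Flight 2 lands earlier by 7 hours 13 minutes.

the second, by 7 hours 13 minutes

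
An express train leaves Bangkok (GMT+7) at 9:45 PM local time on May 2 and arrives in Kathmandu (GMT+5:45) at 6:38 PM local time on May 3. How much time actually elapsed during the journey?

Departure in UTC: 9:45 PM − 7:00 = 2:45 PM on May 2.
Arrival in UTC: 6:38 PM − 5:45 = 12:53 PM on May 3.
Elapsed = 12:53 PM − 2:45 PM (+1 day) = 22 hours 8 minutes.

22 hours 8 minutes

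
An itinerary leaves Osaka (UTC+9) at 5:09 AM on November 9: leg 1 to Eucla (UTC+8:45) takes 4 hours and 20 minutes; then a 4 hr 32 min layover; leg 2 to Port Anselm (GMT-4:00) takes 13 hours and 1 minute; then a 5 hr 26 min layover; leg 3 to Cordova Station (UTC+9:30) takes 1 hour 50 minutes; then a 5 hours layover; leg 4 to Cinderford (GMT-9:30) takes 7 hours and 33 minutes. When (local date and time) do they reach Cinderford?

4:21 AM on November 10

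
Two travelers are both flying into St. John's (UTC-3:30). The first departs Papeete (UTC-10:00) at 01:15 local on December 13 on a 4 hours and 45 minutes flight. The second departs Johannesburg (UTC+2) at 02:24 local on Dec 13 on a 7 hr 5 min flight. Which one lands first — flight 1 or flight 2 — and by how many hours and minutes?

the second, by 8 hours 31 minutes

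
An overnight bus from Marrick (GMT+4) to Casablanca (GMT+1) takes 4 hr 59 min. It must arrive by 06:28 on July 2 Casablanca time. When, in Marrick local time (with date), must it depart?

Target arrival in UTC: 06:28 − 1:00 = 05:28 on Jul 2.
Subtract 4 hours 59 minutes → departure 00:29 UTC on Jul 2.
Marrick is UTC+4:00: 00:29 + 4:00 = 04:29 on Jul 2.

04:29 on July 2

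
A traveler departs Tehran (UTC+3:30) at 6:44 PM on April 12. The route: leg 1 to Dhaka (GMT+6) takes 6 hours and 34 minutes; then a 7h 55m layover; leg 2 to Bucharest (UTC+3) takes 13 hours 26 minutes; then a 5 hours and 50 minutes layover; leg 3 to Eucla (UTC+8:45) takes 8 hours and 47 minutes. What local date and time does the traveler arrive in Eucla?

Convert departure to UTC: 6:44 PM − 3:30 = 3:14 PM UTC on Apr 12.
Add 6 hours and 34 minutes leg 1 → 9:48 PM UTC.
Add 7 hours 55 minutes layover in Dhaka → 5:43 AM UTC (Apr 13).
Add 13 hours and 26 minutes leg 2 → 7:09 PM UTC.
Add 5 hours 50 minutes layover in Bucharest → 12:59 AM UTC (Apr 14).
Add 8 hours and 47 minutes leg 3 → 9:46 AM UTC.
Eucla is UTC+8:45, so local arrival = 9:46 AM + 8:45 = 6:31 PM on Apr 14.

6:31 PM on Apr 14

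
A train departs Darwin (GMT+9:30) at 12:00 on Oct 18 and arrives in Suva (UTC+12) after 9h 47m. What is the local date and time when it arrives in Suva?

00:17 on Oct 19

Convert departure to UTC: 12:00 − 9:30 = 02:30 UTC on Oct 18.
Add 9 hours and 47 minutes travel time → 12:17 UTC.
Suva is UTC+12:00, so local arrival = 12:17 + 12:00 = 00:17 on Oct 19.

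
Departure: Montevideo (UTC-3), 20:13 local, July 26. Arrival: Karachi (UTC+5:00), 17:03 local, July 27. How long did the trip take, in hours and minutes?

12 hours 50 minutes

Departure in UTC: 20:13 + 3:00 = 23:13 on Jul 26.
Arrival in UTC: 17:03 − 5:00 = 12:03 on Jul 27.
Elapsed = 12:03 − 23:13 (+1 day) = 12 hours 50 minutes.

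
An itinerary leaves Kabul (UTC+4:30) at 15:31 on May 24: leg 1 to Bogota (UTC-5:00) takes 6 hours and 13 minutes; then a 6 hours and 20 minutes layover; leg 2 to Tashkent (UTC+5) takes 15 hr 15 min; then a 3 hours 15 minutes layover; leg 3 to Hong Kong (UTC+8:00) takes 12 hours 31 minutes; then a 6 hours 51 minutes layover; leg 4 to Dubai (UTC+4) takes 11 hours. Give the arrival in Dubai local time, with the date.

04:26 on May 27

Convert departure to UTC: 15:31 − 4:30 = 11:01 UTC on May 24.
Add 6 hours and 13 minutes leg 1 → 17:14 UTC.
Add 6 hours and 20 minutes layover in Bogota → 23:34 UTC.
Add 15 hours 15 minutes leg 2 → 14:49 UTC (May 25).
Add 3 hours 15 minutes layover in Tashkent → 18:04 UTC.
Add 12 hours and 31 minutes leg 3 → 06:35 UTC (May 26).
Add 6 hours and 51 minutes layover in Hong Kong → 13:26 UTC.
Add 11 hours leg 4 → 00:26 UTC (May 27).
Dubai is UTC+4:00, so local arrival = 00:26 + 4:00 = 04:26 on May 27.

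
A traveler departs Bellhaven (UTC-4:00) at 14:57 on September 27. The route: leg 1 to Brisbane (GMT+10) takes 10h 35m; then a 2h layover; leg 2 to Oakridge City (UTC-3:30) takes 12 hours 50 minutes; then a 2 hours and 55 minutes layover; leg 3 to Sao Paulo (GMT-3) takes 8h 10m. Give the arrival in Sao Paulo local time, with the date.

04:27 on Sep 29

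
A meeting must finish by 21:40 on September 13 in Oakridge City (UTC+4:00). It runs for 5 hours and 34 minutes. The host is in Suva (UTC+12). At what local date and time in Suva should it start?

Target end time in UTC: 21:40 − 4:00 = 17:40 on Sep 13.
Subtract 5 hours 34 minutes → start 12:06 UTC on Sep 13.
Suva is UTC+12:00: 12:06 + 12:00 = 00:06 on Sep 14.

00:06 on September 14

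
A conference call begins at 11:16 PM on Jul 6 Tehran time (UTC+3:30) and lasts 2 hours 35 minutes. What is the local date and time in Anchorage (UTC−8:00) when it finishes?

Convert start to UTC: 11:16 PM − 3:30 = 7:46 PM UTC on Jul 6.
Add 2 hours and 35 minutes duration → 10:21 PM UTC.
Anchorage is UTC−8:00, so local end time = 10:21 PM − 8:00 = 2:21 PM on Jul 6.

2:21 PM on July 6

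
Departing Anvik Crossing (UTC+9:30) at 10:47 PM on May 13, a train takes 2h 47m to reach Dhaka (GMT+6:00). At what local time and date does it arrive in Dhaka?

Dhaka is 3:30 behind Anvik Crossing.
After 2 hours 47 minutes it is 1:34 AM (May 14) in Anvik Crossing.
Shift by the zone difference: 1:34 AM − 3:30 = 10:04 PM on May 13 in Dhaka.

10:04 PM on May 13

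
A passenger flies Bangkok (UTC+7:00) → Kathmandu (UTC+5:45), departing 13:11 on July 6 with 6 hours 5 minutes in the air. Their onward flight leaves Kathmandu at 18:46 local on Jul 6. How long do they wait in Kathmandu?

45 minutes

Convert departure to UTC: 13:11 − 7:00 = 06:11 UTC on Jul 6.
Add 6 hours and 5 minutes flight time → 12:16 UTC.
Kathmandu is UTC+5:45, so local arrival = 12:16 + 5:45 = 18:01 on Jul 6.
Layover = 18:46 − 18:01 = 45 minutes.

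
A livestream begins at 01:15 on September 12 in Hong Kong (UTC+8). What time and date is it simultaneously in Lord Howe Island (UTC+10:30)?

03:45 on September 12

Lord Howe Island is 2:30 ahead of Hong Kong.
Shift by the zone difference: 01:15 + 2:30 = 03:45 on Sep 12 in Lord Howe Island.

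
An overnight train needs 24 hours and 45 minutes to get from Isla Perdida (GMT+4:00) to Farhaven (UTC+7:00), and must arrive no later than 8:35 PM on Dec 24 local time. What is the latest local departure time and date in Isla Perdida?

4:50 PM on Dec 23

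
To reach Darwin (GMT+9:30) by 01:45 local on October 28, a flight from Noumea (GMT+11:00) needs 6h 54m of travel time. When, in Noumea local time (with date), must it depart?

Target arrival in UTC: 01:45 − 9:30 = 16:15 on Oct 27.
Subtract 6 hours and 54 minutes → departure 09:21 UTC on Oct 27.
Noumea is UTC+11:00: 09:21 + 11:00 = 20:21 on Oct 27.

20:21 on Oct 27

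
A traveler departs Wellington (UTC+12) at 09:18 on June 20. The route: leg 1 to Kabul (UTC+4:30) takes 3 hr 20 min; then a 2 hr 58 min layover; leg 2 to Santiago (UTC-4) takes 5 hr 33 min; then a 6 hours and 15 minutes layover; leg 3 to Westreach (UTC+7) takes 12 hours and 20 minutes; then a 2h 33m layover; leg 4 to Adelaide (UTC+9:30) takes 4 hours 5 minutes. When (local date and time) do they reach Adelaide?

Convert departure to UTC: 09:18 − 12:00 = 21:18 UTC on Jun 19.
Add 3 hours 20 minutes leg 1 → 00:38 UTC (Jun 20).
Add 2 hours and 58 minutes layover in Kabul → 03:36 UTC.
Add 5 hours and 33 minutes leg 2 → 09:09 UTC.
Add 6 hours 15 minutes layover in Santiago → 15:24 UTC.
Add 12 hours 20 minutes leg 3 → 03:44 UTC (Jun 21).
Add 2 hours and 33 minutes layover in Westreach → 06:17 UTC.
Add 4 hours 5 minutes leg 4 → 10:22 UTC.
Adelaide is UTC+9:30, so local arrival = 10:22 + 9:30 = 19:52 on Jun 21.

19:52 on June 21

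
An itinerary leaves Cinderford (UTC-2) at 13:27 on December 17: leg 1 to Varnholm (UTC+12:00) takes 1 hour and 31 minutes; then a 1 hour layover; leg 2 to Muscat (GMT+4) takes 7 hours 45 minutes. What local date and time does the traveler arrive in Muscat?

05:43 on December 18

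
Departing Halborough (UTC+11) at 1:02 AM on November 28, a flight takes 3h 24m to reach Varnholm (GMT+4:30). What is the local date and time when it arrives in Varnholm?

9:56 PM on November 27

Varnholm is 6:30 behind Halborough.
After 3 hours 24 minutes it is 4:26 AM in Halborough.
Shift by the zone difference: 4:26 AM − 6:30 = 9:56 PM on Nov 27 in Varnholm.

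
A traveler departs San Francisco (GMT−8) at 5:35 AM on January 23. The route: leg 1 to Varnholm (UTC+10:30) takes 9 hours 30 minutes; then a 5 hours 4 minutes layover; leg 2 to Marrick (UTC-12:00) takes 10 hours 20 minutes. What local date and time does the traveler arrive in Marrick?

Convert departure to UTC: 5:35 AM + 8:00 = 1:35 PM UTC on Jan 23.
Add 9 hours 30 minutes leg 1 → 11:05 PM UTC.
Add 5 hours and 4 minutes layover in Varnholm → 4:09 AM UTC (Jan 24).
Add 10 hours 20 minutes leg 2 → 2:29 PM UTC.
Marrick is UTC−12:00, so local arrival = 2:29 PM − 12:00 = 2:29 AM on Jan 24.

2:29 AM on January 24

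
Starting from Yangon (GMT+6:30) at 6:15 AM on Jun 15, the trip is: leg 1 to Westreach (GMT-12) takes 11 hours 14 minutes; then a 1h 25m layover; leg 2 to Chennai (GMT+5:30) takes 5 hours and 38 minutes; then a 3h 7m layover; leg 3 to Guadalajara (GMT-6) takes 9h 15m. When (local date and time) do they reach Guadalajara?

Convert departure to UTC: 6:15 AM − 6:30 = 11:45 PM UTC on Jun 14.
Add 11 hours 14 minutes leg 1 → 10:59 AM UTC (Jun 15).
Add 1 hour 25 minutes layover in Westreach → 12:24 PM UTC.
Add 5 hours 38 minutes leg 2 → 6:02 PM UTC.
Add 3 hours and 7 minutes layover in Chennai → 9:09 PM UTC.
Add 9 hours 15 minutes leg 3 → 6:24 AM UTC (Jun 16).
Guadalajara is UTC−6:00, so local arrival = 6:24 AM − 6:00 = 12:24 AM on Jun 16.

12:24 AM on June 16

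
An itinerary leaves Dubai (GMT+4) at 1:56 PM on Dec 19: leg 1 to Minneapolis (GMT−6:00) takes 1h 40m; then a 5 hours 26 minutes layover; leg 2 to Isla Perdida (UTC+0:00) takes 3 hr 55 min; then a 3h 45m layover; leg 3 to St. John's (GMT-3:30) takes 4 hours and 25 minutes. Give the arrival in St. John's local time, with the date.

1:37 AM on December 20

Convert departure to UTC: 1:56 PM − 4:00 = 9:56 AM UTC on Dec 19.
Add 1 hour and 40 minutes leg 1 → 11:36 AM UTC.
Add 5 hours and 26 minutes layover in Minneapolis → 5:02 PM UTC.
Add 3 hours and 55 minutes leg 2 → 8:57 PM UTC.
Add 3 hours and 45 minutes layover in Isla Perdida → 12:42 AM UTC (Dec 20).
Add 4 hours and 25 minutes leg 3 → 5:07 AM UTC.
St. John's is UTC−3:30, so local arrival = 5:07 AM − 3:30 = 1:37 AM on Dec 20.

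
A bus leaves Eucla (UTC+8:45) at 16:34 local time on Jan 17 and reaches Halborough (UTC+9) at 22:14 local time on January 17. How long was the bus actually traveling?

Departure in UTC: 16:34 − 8:45 = 07:49 on Jan 17.
Arrival in UTC: 22:14 − 9:00 = 13:14 on Jan 17.
Elapsed = 13:14 − 07:49 = 5 hours 25 minutes.

5 hours 25 minutes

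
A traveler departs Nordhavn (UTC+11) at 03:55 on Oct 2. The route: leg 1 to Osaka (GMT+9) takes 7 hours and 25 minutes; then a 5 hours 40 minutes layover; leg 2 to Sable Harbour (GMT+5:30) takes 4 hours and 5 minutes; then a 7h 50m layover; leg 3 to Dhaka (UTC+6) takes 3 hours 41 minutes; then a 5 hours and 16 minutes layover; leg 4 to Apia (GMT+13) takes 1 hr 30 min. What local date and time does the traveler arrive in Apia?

17:22 on October 3

Convert departure to UTC: 03:55 − 11:00 = 16:55 UTC on Oct 1.
Add 7 hours 25 minutes leg 1 → 00:20 UTC (Oct 2).
Add 5 hours and 40 minutes layover in Osaka → 06:00 UTC.
Add 4 hours and 5 minutes leg 2 → 10:05 UTC.
Add 7 hours 50 minutes layover in Sable Harbour → 17:55 UTC.
Add 3 hours 41 minutes leg 3 → 21:36 UTC.
Add 5 hours 16 minutes layover in Dhaka → 02:52 UTC (Oct 3).
Add 1 hour and 30 minutes leg 4 → 04:22 UTC.
Apia is UTC+13:00, so local arrival = 04:22 + 13:00 = 17:22 on Oct 3.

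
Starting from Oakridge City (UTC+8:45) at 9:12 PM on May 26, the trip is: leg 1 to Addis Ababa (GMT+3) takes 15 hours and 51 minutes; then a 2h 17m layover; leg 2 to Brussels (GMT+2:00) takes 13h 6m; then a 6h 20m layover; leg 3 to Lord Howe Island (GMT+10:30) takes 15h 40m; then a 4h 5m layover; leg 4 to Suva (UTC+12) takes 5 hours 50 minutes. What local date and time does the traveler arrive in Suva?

3:36 PM on May 29

Convert departure to UTC: 9:12 PM − 8:45 = 12:27 PM UTC on May 26.
Add 15 hours 51 minutes leg 1 → 4:18 AM UTC (May 27).
Add 2 hours and 17 minutes layover in Addis Ababa → 6:35 AM UTC.
Add 13 hours 6 minutes leg 2 → 7:41 PM UTC.
Add 6 hours and 20 minutes layover in Brussels → 2:01 AM UTC (May 28).
Add 15 hours 40 minutes leg 3 → 5:41 PM UTC.
Add 4 hours and 5 minutes layover in Lord Howe Island → 9:46 PM UTC.
Add 5 hours and 50 minutes leg 4 → 3:36 AM UTC (May 29).
Suva is UTC+12:00, so local arrival = 3:36 AM + 12:00 = 3:36 PM on May 29.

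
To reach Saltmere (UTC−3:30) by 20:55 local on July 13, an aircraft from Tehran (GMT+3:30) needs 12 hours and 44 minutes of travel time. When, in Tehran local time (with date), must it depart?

15:11 on July 13

Target arrival in UTC: 20:55 + 3:30 = 00:25 on Jul 14.
Subtract 12 hours and 44 minutes → departure 11:41 UTC on Jul 13.
Tehran is UTC+3:30: 11:41 + 3:30 = 15:11 on Jul 13.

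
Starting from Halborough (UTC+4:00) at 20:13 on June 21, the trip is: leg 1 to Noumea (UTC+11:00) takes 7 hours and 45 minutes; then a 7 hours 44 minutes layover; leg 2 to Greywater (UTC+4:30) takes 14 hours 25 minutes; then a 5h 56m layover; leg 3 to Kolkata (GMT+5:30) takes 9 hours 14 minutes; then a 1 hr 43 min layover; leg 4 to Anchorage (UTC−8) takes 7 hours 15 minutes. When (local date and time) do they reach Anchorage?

14:15 on Jun 23

Convert departure to UTC: 20:13 − 4:00 = 16:13 UTC on Jun 21.
Add 7 hours 45 minutes leg 1 → 23:58 UTC.
Add 7 hours 44 minutes layover in Noumea → 07:42 UTC (Jun 22).
Add 14 hours 25 minutes leg 2 → 22:07 UTC.
Add 5 hours 56 minutes layover in Greywater → 04:03 UTC (Jun 23).
Add 9 hours and 14 minutes leg 3 → 13:17 UTC.
Add 1 hour 43 minutes layover in Kolkata → 15:00 UTC.
Add 7 hours 15 minutes leg 4 → 22:15 UTC.
Anchorage is UTC−8:00, so local arrival = 22:15 − 8:00 = 14:15 on Jun 23.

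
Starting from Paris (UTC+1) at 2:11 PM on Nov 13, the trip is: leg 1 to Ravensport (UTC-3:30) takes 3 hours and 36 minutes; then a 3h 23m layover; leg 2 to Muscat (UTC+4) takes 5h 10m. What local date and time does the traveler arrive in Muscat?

Convert departure to UTC: 2:11 PM − 1:00 = 1:11 PM UTC on Nov 13.
Add 3 hours and 36 minutes leg 1 → 4:47 PM UTC.
Add 3 hours 23 minutes layover in Ravensport → 8:10 PM UTC.
Add 5 hours 10 minutes leg 2 → 1:20 AM UTC (Nov 14).
Muscat is UTC+4:00, so local arrival = 1:20 AM + 4:00 = 5:20 AM on Nov 14.

5:20 AM on November 14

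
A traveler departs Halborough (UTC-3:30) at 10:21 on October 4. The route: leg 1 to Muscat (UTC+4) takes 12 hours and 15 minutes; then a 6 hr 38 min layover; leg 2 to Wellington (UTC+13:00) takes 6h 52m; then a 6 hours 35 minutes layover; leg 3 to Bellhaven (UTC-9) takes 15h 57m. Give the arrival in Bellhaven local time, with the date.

Convert departure to UTC: 10:21 + 3:30 = 13:51 UTC on Oct 4.
Add 12 hours and 15 minutes leg 1 → 02:06 UTC (Oct 5).
Add 6 hours 38 minutes layover in Muscat → 08:44 UTC.
Add 6 hours and 52 minutes leg 2 → 15:36 UTC.
Add 6 hours 35 minutes layover in Wellington → 22:11 UTC.
Add 15 hours 57 minutes leg 3 → 14:08 UTC (Oct 6).
Bellhaven is UTC−9:00, so local arrival = 14:08 − 9:00 = 05:08 on Oct 6.

05:08 on Oct 6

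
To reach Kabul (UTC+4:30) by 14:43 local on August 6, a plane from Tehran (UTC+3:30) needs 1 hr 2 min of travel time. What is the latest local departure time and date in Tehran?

12:41 on Aug 6

Target arrival in UTC: 14:43 − 4:30 = 10:13 on Aug 6.
Subtract 1 hour 2 minutes → departure 09:11 UTC on Aug 6.
Tehran is UTC+3:30: 09:11 + 3:30 = 12:41 on Aug 6.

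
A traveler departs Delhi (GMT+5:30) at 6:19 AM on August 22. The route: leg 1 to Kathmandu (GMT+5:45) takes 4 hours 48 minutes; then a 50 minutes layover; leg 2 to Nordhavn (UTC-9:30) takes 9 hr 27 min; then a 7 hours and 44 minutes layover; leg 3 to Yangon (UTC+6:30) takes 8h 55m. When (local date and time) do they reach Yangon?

Convert departure to UTC: 6:19 AM − 5:30 = 12:49 AM UTC on Aug 22.
Add 4 hours and 48 minutes leg 1 → 5:37 AM UTC.
Add 50 minutes layover in Kathmandu → 6:27 AM UTC.
Add 9 hours 27 minutes leg 2 → 3:54 PM UTC.
Add 7 hours 44 minutes layover in Nordhavn → 11:38 PM UTC.
Add 8 hours 55 minutes leg 3 → 8:33 AM UTC (Aug 23).
Yangon is UTC+6:30, so local arrival = 8:33 AM + 6:30 = 3:03 PM on Aug 23.

3:03 PM on August 23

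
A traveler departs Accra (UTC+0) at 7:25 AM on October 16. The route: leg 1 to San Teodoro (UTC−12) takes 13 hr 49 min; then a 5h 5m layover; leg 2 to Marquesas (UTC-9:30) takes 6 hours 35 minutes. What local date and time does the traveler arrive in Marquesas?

11:24 PM on October 16

Accra is at UTC+0, so departure is already 7:25 AM UTC on Oct 16.
Add 13 hours 49 minutes leg 1 → 9:14 PM UTC.
Add 5 hours 5 minutes layover in San Teodoro → 2:19 AM UTC (Oct 17).
Add 6 hours and 35 minutes leg 2 → 8:54 AM UTC.
Marquesas is UTC−9:30, so local arrival = 8:54 AM − 9:30 = 11:24 PM on Oct 16.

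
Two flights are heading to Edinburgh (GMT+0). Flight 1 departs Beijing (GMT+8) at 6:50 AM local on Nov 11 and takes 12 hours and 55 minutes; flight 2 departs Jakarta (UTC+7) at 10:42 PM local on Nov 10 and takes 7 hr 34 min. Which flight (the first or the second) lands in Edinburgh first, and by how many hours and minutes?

the second, by 12 hours 29 minutes

Flight 1 in UTC: 6:50 AM − 8:00 = 10:50 PM on Nov 10.
+12 hours and 55 minutes → arrive 11:45 AM UTC on Nov 11.
Flight 2 in UTC: 10:42 PM − 7:00 = 3:42 PM on Nov 10.
+7 hours and 34 minutes → arrive 11:16 PM UTC on Nov 10.
Flight 2 lands earlier by 12 hours 29 minutes.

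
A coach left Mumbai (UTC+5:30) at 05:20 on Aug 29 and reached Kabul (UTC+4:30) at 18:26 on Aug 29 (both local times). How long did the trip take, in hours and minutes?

Kabul is 1:00 behind Mumbai.
Clock-face elapsed time (ignoring zones) is 13 hours 6 minutes.
Actual elapsed = 13 hours 6 minutes + 1:00 = 14 hours 6 minutes.

14 hours 6 minutes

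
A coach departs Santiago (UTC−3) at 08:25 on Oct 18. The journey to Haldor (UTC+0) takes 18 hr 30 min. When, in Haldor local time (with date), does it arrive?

Haldor is 3:00 ahead of Santiago.
After 18 hours 30 minutes it is 02:55 (Oct 19) in Santiago.
Shift by the zone difference: 02:55 + 3:00 = 05:55 on Oct 19 in Haldor.

05:55 on October 19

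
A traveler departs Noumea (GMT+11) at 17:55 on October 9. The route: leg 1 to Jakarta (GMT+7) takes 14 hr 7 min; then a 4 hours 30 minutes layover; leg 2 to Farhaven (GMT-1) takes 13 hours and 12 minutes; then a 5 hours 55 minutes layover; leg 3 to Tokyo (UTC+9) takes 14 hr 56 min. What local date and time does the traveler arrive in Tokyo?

20:35 on October 11

Convert departure to UTC: 17:55 − 11:00 = 06:55 UTC on Oct 9.
Add 14 hours 7 minutes leg 1 → 21:02 UTC.
Add 4 hours and 30 minutes layover in Jakarta → 01:32 UTC (Oct 10).
Add 13 hours and 12 minutes leg 2 → 14:44 UTC.
Add 5 hours 55 minutes layover in Farhaven → 20:39 UTC.
Add 14 hours 56 minutes leg 3 → 11:35 UTC (Oct 11).
Tokyo is UTC+9:00, so local arrival = 11:35 + 9:00 = 20:35 on Oct 11.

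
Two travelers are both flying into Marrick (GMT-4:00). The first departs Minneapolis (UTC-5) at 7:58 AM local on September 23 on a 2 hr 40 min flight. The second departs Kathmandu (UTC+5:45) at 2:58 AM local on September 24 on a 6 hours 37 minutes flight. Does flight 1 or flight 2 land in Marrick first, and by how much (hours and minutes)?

Flight 1 in UTC: 7:58 AM + 5:00 = 12:58 PM on Sep 23.
+2 hours 40 minutes → arrive 3:38 PM UTC on Sep 23.
Flight 2 in UTC: 2:58 AM − 5:45 = 9:13 PM on Sep 23.
+6 hours 37 minutes → arrive 3:50 AM UTC on Sep 24.
Flight 1 lands earlier by 12 hours 12 minutes.

the first, by 12 hours 12 minutes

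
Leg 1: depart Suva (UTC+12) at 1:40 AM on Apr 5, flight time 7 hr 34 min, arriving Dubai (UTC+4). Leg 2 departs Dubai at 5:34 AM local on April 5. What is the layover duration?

Convert departure to UTC: 1:40 AM − 12:00 = 1:40 PM UTC on Apr 4.
Add 7 hours 34 minutes flight time → 9:14 PM UTC.
Dubai is UTC+4:00, so local arrival = 9:14 PM + 4:00 = 1:14 AM on Apr 5.
Layover = 5:34 AM − 1:14 AM = 4 hours 20 minutes.

4 hours 20 minutes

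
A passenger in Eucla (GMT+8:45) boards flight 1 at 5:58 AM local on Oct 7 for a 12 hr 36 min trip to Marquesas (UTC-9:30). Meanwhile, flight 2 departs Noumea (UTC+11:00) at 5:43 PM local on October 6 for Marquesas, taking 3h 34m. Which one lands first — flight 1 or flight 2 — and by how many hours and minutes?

the second, by 23 hours 32 minutes

Flight 1 in UTC: 5:58 AM − 8:45 = 9:13 PM on Oct 6.
+12 hours and 36 minutes → arrive 9:49 AM UTC on Oct 7.
Flight 2 in UTC: 5:43 PM − 11:00 = 6:43 AM on Oct 6.
+3 hours 34 minutes → arrive 10:17 AM UTC on Oct 6.
Flight 2 lands earlier by 23 hours 32 minutes.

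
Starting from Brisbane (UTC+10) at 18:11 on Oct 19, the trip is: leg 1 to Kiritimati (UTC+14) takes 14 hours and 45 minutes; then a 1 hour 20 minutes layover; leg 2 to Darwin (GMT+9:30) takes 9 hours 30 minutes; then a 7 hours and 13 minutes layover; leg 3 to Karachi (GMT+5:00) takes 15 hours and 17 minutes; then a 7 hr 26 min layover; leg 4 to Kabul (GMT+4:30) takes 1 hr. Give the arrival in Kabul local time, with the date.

21:12 on October 21

Convert departure to UTC: 18:11 − 10:00 = 08:11 UTC on Oct 19.
Add 14 hours 45 minutes leg 1 → 22:56 UTC.
Add 1 hour and 20 minutes layover in Kiritimati → 00:16 UTC (Oct 20).
Add 9 hours and 30 minutes leg 2 → 09:46 UTC.
Add 7 hours and 13 minutes layover in Darwin → 16:59 UTC.
Add 15 hours and 17 minutes leg 3 → 08:16 UTC (Oct 21).
Add 7 hours and 26 minutes layover in Karachi → 15:42 UTC.
Add 1 hour leg 4 → 16:42 UTC.
Kabul is UTC+4:30, so local arrival = 16:42 + 4:30 = 21:12 on Oct 21.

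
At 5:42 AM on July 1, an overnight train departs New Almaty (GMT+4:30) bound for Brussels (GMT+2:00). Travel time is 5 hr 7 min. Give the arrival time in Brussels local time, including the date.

8:19 AM on July 1

Convert departure to UTC: 5:42 AM − 4:30 = 1:12 AM UTC on Jul 1.
Add 5 hours 7 minutes travel time → 6:19 AM UTC.
Brussels is UTC+2:00, so local arrival = 6:19 AM + 2:00 = 8:19 AM on Jul 1.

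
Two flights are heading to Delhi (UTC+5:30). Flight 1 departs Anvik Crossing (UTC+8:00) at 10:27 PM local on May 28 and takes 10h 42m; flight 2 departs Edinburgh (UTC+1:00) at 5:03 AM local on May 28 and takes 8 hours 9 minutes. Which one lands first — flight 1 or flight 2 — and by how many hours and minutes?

the second, by 12 hours 57 minutes

Flight 1 in UTC: 10:27 PM − 8:00 = 2:27 PM on May 28.
+10 hours 42 minutes → arrive 1:09 AM UTC on May 29.
Flight 2 in UTC: 5:03 AM − 1:00 = 4:03 AM on May 28.
+8 hours and 9 minutes → arrive 12:12 PM UTC on May 28.
Flight 2 lands earlier by 12 hours 57 minutes.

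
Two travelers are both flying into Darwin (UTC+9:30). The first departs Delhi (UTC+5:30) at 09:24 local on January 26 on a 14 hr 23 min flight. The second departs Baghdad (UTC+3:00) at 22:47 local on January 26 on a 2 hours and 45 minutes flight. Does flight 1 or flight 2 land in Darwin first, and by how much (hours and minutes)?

Flight 1 in UTC: 09:24 − 5:30 = 03:54 on Jan 26.
+14 hours 23 minutes → arrive 18:17 UTC on Jan 26.
Flight 2 in UTC: 22:47 − 3:00 = 19:47 on Jan 26.
+2 hours and 45 minutes → arrive 22:32 UTC on Jan 26.
Flight 1 lands earlier by 4 hours 15 minutes.

the first, by 4 hours 15 minutes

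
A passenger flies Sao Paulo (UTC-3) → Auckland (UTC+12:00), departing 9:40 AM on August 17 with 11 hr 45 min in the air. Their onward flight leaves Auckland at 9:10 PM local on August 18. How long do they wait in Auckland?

Convert departure to UTC: 9:40 AM + 3:00 = 12:40 PM UTC on Aug 17.
Add 11 hours 45 minutes flight time → 12:25 AM UTC (Aug 18).
Auckland is UTC+12:00, so local arrival = 12:25 AM + 12:00 = 12:25 PM on Aug 18.
Layover = 9:10 PM − 12:25 PM = 8 hours 45 minutes.

8 hours 45 minutes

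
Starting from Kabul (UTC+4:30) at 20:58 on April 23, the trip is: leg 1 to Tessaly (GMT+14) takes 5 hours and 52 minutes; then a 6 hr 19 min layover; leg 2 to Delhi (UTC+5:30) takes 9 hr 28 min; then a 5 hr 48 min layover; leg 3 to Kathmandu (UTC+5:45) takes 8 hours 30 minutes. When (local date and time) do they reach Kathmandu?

10:10 on Apr 25

Convert departure to UTC: 20:58 − 4:30 = 16:28 UTC on Apr 23.
Add 5 hours and 52 minutes leg 1 → 22:20 UTC.
Add 6 hours and 19 minutes layover in Tessaly → 04:39 UTC (Apr 24).
Add 9 hours and 28 minutes leg 2 → 14:07 UTC.
Add 5 hours 48 minutes layover in Delhi → 19:55 UTC.
Add 8 hours and 30 minutes leg 3 → 04:25 UTC (Apr 25).
Kathmandu is UTC+5:45, so local arrival = 04:25 + 5:45 = 10:10 on Apr 25.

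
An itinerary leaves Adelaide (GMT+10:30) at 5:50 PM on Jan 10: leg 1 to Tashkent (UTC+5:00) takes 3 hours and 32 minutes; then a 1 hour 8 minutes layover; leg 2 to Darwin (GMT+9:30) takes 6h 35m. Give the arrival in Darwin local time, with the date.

4:05 AM on January 11

Convert departure to UTC: 5:50 PM − 10:30 = 7:20 AM UTC on Jan 10.
Add 3 hours and 32 minutes leg 1 → 10:52 AM UTC.
Add 1 hour 8 minutes layover in Tashkent → 12:00 PM UTC.
Add 6 hours 35 minutes leg 2 → 6:35 PM UTC.
Darwin is UTC+9:30, so local arrival = 6:35 PM + 9:30 = 4:05 AM on Jan 11.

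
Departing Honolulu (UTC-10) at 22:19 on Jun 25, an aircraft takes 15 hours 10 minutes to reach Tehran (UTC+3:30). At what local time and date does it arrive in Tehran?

Convert departure to UTC: 22:19 + 10:00 = 08:19 UTC on Jun 26.
Add 15 hours 10 minutes travel time → 23:29 UTC.
Tehran is UTC+3:30, so local arrival = 23:29 + 3:30 = 02:59 on Jun 27.

02:59 on June 27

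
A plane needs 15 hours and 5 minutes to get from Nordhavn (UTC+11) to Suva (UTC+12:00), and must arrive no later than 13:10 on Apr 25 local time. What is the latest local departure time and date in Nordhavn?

21:05 on April 24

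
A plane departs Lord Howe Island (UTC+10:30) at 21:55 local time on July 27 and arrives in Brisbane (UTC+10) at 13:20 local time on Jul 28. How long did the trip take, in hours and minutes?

15 hours 55 minutes

Departure in UTC: 21:55 − 10:30 = 11:25 on Jul 27.
Arrival in UTC: 13:20 − 10:00 = 03:20 on Jul 28.
Elapsed = 03:20 − 11:25 (+1 day) = 15 hours 55 minutes.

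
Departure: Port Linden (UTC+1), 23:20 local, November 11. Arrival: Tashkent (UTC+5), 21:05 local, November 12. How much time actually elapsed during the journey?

17 hours 45 minutes

Departure in UTC: 23:20 − 1:00 = 22:20 on Nov 11.
Arrival in UTC: 21:05 − 5:00 = 16:05 on Nov 12.
Elapsed = 16:05 − 22:20 (+1 day) = 17 hours 45 minutes.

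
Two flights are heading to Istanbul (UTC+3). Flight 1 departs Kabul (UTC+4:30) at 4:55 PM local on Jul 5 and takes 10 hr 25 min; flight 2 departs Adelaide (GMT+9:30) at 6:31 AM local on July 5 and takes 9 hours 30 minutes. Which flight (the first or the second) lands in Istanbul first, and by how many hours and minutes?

Flight 1 in UTC: 4:55 PM − 4:30 = 12:25 PM on Jul 5.
+10 hours 25 minutes → arrive 10:50 PM UTC on Jul 5.
Flight 2 in UTC: 6:31 AM − 9:30 = 9:01 PM on Jul 4.
+9 hours and 30 minutes → arrive 6:31 AM UTC on Jul 5.
Flight 2 lands earlier by 16 hours 19 minutes.

the second, by 16 hours 19 minutes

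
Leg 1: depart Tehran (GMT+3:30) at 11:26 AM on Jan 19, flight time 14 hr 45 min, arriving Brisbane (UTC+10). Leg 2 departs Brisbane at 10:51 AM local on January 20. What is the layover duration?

Convert departure to UTC: 11:26 AM − 3:30 = 7:56 AM UTC on Jan 19.
Add 14 hours and 45 minutes flight time → 10:41 PM UTC.
Brisbane is UTC+10:00, so local arrival = 10:41 PM + 10:00 = 8:41 AM on Jan 20.
Layover = 10:51 AM − 8:41 AM = 2 hours 10 minutes.

2 hours 10 minutes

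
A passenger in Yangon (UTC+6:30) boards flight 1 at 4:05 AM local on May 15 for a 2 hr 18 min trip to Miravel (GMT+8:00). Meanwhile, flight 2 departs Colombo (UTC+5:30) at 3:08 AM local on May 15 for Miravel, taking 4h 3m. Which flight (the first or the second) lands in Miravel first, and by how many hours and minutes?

the first, by 1 hour 48 minutes

Flight 1 in UTC: 4:05 AM − 6:30 = 9:35 PM on May 14.
+2 hours 18 minutes → arrive 11:53 PM UTC on May 14.
Flight 2 in UTC: 3:08 AM − 5:30 = 9:38 PM on May 14.
+4 hours 3 minutes → arrive 1:41 AM UTC on May 15.
Flight 1 lands earlier by 1 hour 48 minutes.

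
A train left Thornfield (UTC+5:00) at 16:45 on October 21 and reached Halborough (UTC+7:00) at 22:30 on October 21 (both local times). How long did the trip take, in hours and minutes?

Halborough is 2:00 ahead of Thornfield.
Clock-face elapsed time (ignoring zones) is 5 hours 45 minutes.
Actual elapsed = 5 hours 45 minutes − 2:00 = 3 hours 45 minutes.

3 hours 45 minutes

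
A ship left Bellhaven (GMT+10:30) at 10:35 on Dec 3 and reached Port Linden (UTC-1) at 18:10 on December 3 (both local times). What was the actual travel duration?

19 hours 5 minutes

Departure in UTC: 10:35 − 10:30 = 00:05 on Dec 3.
Arrival in UTC: 18:10 + 1:00 = 19:10 on Dec 3.
Elapsed = 19:10 − 00:05 = 19 hours 5 minutes.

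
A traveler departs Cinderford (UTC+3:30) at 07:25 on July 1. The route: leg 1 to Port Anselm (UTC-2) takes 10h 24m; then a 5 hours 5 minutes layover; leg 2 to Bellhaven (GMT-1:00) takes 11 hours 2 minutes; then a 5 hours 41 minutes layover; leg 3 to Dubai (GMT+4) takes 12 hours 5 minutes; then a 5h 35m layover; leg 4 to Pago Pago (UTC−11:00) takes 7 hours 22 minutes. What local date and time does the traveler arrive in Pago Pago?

Convert departure to UTC: 07:25 − 3:30 = 03:55 UTC on Jul 1.
Add 10 hours and 24 minutes leg 1 → 14:19 UTC.
Add 5 hours 5 minutes layover in Port Anselm → 19:24 UTC.
Add 11 hours and 2 minutes leg 2 → 06:26 UTC (Jul 2).
Add 5 hours and 41 minutes layover in Bellhaven → 12:07 UTC.
Add 12 hours 5 minutes leg 3 → 00:12 UTC (Jul 3).
Add 5 hours and 35 minutes layover in Dubai → 05:47 UTC.
Add 7 hours and 22 minutes leg 4 → 13:09 UTC.
Pago Pago is UTC−11:00, so local arrival = 13:09 − 11:00 = 02:09 on Jul 3.

02:09 on July 3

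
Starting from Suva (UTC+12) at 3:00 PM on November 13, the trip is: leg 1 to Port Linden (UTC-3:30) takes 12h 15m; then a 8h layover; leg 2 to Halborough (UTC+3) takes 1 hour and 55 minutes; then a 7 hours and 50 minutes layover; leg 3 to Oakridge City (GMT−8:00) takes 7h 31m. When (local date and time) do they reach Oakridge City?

Convert departure to UTC: 3:00 PM − 12:00 = 3:00 AM UTC on Nov 13.
Add 12 hours 15 minutes leg 1 → 3:15 PM UTC.
Add 8 hours layover in Port Linden → 11:15 PM UTC.
Add 1 hour 55 minutes leg 2 → 1:10 AM UTC (Nov 14).
Add 7 hours and 50 minutes layover in Halborough → 9:00 AM UTC.
Add 7 hours 31 minutes leg 3 → 4:31 PM UTC.
Oakridge City is UTC−8:00, so local arrival = 4:31 PM − 8:00 = 8:31 AM on Nov 14.

8:31 AM on Nov 14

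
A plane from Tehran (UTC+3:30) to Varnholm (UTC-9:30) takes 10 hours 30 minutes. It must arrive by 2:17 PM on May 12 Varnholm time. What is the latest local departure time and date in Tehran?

4:47 PM on May 12

Target arrival in UTC: 2:17 PM + 9:30 = 11:47 PM on May 12.
Subtract 10 hours 30 minutes → departure 1:17 PM UTC on May 12.
Tehran is UTC+3:30: 1:17 PM + 3:30 = 4:47 PM on May 12.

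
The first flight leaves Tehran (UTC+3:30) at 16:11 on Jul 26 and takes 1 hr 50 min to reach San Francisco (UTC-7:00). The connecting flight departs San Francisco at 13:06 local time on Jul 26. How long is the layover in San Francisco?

5 hours 35 minutes

Convert departure to UTC: 16:11 − 3:30 = 12:41 UTC on Jul 26.
Add 1 hour and 50 minutes flight time → 14:31 UTC.
San Francisco is UTC−7:00, so local arrival = 14:31 − 7:00 = 07:31 on Jul 26.
Layover = 13:06 − 07:31 = 5 hours 35 minutes.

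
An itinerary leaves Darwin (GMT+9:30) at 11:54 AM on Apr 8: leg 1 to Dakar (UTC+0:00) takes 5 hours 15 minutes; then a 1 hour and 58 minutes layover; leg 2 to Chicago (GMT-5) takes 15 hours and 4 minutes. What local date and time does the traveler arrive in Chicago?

Convert departure to UTC: 11:54 AM − 9:30 = 2:24 AM UTC on Apr 8.
Add 5 hours 15 minutes leg 1 → 7:39 AM UTC.
Add 1 hour 58 minutes layover in Dakar → 9:37 AM UTC.
Add 15 hours 4 minutes leg 2 → 12:41 AM UTC (Apr 9).
Chicago is UTC−5:00, so local arrival = 12:41 AM − 5:00 = 7:41 PM on Apr 8.

7:41 PM on Apr 8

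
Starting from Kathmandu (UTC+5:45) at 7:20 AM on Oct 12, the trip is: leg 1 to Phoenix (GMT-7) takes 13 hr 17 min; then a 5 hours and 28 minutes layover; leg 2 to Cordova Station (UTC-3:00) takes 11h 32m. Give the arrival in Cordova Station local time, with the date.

4:52 AM on October 13

Convert departure to UTC: 7:20 AM − 5:45 = 1:35 AM UTC on Oct 12.
Add 13 hours and 17 minutes leg 1 → 2:52 PM UTC.
Add 5 hours and 28 minutes layover in Phoenix → 8:20 PM UTC.
Add 11 hours 32 minutes leg 2 → 7:52 AM UTC (Oct 13).
Cordova Station is UTC−3:00, so local arrival = 7:52 AM − 3:00 = 4:52 AM on Oct 13.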